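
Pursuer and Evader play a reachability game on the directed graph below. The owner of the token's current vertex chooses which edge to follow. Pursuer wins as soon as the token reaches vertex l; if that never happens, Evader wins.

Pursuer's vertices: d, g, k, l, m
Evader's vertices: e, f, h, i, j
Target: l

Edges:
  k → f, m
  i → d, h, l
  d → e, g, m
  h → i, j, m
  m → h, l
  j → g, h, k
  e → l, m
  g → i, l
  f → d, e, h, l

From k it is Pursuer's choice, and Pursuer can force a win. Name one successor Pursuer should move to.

m

A0 = {l}
A1: add {g, m} — g (Pursuer) has g→l; m (Pursuer) has m→l.
A2: add {d, e, k} — d (Pursuer) has d→g; e (Evader): all of {l, m} already in; k (Pursuer) has k→m.
A3 = A2; e.g. f (Evader) can still go to h. Fixed point.
From k, successor m is in the attractor (rank 1); the other successor f is not.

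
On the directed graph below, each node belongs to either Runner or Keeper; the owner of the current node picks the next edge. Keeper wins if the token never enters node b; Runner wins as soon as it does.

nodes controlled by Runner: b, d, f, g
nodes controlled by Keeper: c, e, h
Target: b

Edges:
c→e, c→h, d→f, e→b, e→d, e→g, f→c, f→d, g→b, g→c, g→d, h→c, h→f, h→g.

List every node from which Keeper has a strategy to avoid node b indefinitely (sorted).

c, d, e, f, h

A0 = {b}
A1: add {g} — g (Runner) has g→b.
A2 = A1; e.g. c (Keeper) can still go to e. Fixed point.
Runner's attractor = {b, g}; Keeper avoids the target exactly from the complement.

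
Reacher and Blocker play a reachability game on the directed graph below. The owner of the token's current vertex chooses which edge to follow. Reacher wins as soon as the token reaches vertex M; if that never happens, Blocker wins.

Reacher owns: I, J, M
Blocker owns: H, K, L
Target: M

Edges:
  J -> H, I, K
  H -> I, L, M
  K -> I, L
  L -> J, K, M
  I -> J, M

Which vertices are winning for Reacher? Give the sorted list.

A0 = {M}
A1: add {I} — I (Reacher) has I→M.
A2: add {J} — J (Reacher) has J→I.
A3 = A2; e.g. H (Blocker) can still go to L. Fixed point.
Reacher's winning region = {I, J, M}.

I, J, M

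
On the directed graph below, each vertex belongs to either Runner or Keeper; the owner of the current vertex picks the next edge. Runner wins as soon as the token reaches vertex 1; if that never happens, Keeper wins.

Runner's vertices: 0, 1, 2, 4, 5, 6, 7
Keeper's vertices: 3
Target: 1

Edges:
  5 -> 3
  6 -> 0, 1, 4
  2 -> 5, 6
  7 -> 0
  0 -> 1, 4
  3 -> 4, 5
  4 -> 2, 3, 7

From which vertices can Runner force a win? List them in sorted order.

0, 1, 2, 4, 6, 7

A0 = {1}
A1: add {0, 6} — 0 (Runner) has 0→1; 6 (Runner) has 6→1.
A2: add {2, 7} — 2 (Runner) has 2→6; 7 (Runner) has 7→0.
A3: add {4} — 4 (Runner) has 4→2.
A4 = A3; e.g. 3 (Keeper) can still go to 5. Fixed point.
Runner's winning region = {0, 1, 2, 4, 6, 7}.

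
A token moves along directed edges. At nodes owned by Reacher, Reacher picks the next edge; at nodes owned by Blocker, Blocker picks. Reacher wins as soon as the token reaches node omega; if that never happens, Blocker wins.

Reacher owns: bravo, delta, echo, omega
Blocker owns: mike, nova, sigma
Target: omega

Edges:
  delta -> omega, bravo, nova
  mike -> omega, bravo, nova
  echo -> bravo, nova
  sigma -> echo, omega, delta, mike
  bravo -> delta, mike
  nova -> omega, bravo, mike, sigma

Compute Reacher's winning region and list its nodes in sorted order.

bravo, delta, echo, omega

A0 = {omega}
A1: add {delta} — delta (Reacher) has delta→omega.
A2: add {bravo} — bravo (Reacher) has bravo→delta.
A3: add {echo} — echo (Reacher) has echo→bravo.
A4 = A3; e.g. nova (Blocker) can still go to mike. Fixed point.
Reacher's winning region = {bravo, delta, echo, omega}.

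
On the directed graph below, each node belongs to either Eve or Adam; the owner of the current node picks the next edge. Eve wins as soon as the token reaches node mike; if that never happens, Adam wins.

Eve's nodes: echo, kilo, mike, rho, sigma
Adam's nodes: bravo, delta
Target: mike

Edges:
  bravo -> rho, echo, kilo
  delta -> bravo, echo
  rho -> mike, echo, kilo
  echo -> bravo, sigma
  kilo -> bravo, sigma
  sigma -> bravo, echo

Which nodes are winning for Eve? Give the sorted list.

mike, rho

A0 = {mike}
A1: add {rho} — rho (Eve) has rho→mike.
A2 = A1; e.g. bravo (Adam) can still go to echo. Fixed point.
Eve's winning region = {mike, rho}.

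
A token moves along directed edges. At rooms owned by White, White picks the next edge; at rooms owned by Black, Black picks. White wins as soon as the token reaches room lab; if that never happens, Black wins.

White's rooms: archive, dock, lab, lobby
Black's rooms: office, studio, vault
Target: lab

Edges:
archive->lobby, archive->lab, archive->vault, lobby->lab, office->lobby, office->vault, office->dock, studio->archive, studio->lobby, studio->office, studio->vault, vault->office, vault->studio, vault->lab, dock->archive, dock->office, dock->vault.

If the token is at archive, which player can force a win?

White

A0 = {lab}
A1: add {archive, lobby} — archive (White) has archive→lab; lobby (White) has lobby→lab.
archive ∈ A1, so White can force the target.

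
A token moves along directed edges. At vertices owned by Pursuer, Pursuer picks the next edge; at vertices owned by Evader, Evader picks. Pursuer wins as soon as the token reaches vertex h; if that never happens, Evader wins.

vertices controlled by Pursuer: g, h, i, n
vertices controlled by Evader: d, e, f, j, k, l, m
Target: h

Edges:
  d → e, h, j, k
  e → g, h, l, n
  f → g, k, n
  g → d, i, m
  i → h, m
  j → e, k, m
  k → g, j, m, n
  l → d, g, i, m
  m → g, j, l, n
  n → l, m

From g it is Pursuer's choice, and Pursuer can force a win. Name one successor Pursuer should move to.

A0 = {h}
A1: add {i} — i (Pursuer) has i→h.
A2: add {g} — g (Pursuer) has g→i.
A3 = A2; e.g. d (Evader) can still go to e. Fixed point.
From g, successor i is in the attractor (rank 1); the other successors d, m are not.

i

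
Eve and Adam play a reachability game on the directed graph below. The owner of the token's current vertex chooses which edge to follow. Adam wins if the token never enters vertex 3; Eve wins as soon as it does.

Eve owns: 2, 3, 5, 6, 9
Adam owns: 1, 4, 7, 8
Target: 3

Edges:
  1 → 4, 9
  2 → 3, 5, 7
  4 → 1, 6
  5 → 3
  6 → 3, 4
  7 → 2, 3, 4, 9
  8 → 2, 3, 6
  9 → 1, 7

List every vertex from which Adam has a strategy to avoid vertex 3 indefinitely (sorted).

1, 4, 7, 9

A0 = {3}
A1: add {2, 5, 6} — 2 (Eve) has 2→3; 5 (Eve) has 5→3; 6 (Eve) has 6→3.
A2: add {8} — 8 (Adam): all of {2, 3, 6} already in.
A3 = A2; e.g. 1 (Adam) can still go to 4. Fixed point.
Eve's attractor = {2, 3, 5, 6, 8}; Adam avoids the target exactly from the complement.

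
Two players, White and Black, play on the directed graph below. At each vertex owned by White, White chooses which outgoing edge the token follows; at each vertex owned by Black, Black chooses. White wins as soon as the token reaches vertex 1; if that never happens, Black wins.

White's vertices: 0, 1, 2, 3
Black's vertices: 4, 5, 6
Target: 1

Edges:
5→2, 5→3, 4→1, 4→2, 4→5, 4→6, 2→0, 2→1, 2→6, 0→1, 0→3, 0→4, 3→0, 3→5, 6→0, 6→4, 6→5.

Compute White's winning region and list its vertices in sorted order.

0, 1, 2, 3, 5

A0 = {1}
A1: add {0, 2} — 0 (White) has 0→1; 2 (White) has 2→1.
A2: add {3} — 3 (White) has 3→0.
A3: add {5} — 5 (Black): all of {2, 3} already in.
A4 = A3; e.g. 4 (Black) can still go to 6. Fixed point.
White's winning region = {0, 1, 2, 3, 5}.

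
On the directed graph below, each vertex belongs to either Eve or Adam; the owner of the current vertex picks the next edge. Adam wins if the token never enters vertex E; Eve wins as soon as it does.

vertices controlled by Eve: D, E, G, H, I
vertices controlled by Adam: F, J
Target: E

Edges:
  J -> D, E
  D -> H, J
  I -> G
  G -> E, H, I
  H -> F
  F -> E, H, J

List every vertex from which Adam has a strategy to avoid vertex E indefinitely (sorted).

A0 = {E}
A1: add {G} — G (Eve) has G→E.
A2: add {I} — I (Eve) has I→G.
A3 = A2; e.g. D (Eve) has no edge into A2. Fixed point.
Eve's attractor = {E, G, I}; Adam avoids the target exactly from the complement.

D, F, H, J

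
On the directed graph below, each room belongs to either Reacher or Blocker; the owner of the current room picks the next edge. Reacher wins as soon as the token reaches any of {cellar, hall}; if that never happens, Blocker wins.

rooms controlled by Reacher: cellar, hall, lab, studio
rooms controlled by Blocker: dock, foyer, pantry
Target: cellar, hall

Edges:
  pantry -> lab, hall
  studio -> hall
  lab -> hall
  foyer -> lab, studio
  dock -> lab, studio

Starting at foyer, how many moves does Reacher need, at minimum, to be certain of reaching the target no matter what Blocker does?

2

A0 = {cellar, hall}
A1: add {lab, studio} — lab (Reacher) has lab→hall; studio (Reacher) has studio→hall.
A2: add {dock, foyer, pantry} — foyer (Blocker): all of {lab, studio} already in; pantry (Blocker): all of {lab, hall} already in; dock (Blocker): all of {lab, studio} already in.
A2 = all vertices. Fixed point.
foyer enters the attractor at level 2, so Reacher can force the target in 2 moves from there.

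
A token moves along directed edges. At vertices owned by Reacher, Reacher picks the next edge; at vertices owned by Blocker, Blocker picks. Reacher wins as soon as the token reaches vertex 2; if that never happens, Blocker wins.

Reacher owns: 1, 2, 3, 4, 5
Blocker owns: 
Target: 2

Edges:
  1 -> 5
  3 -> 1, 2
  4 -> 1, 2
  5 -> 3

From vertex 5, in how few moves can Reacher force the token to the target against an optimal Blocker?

2

A0 = {2}
A1: add {3, 4} — 3 (Reacher) has 3→2; 4 (Reacher) has 4→2.
A2: add {5} — 5 (Reacher) has 5→3.
5 enters the attractor at level 2, so Reacher can force the target in 2 moves from there.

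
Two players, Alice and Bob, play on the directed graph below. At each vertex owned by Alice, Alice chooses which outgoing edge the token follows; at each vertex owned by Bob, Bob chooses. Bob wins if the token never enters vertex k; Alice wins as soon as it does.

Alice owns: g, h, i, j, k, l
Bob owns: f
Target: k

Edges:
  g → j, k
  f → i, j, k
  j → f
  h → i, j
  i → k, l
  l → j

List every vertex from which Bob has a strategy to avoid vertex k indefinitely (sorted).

f, j, l

A0 = {k}
A1: add {g, i} — g (Alice) has g→k; i (Alice) has i→k.
A2: add {h} — h (Alice) has h→i.
A3 = A2; e.g. f (Bob) can still go to j. Fixed point.
Alice's attractor = {g, h, i, k}; Bob avoids the target exactly from the complement.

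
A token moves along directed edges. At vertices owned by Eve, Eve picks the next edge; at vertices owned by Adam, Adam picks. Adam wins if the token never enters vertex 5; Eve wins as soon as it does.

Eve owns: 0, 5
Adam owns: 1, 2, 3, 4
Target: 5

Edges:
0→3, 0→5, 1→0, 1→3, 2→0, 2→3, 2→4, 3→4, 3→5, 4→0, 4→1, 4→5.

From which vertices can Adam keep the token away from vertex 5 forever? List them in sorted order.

1, 2, 3, 4

A0 = {5}
A1: add {0} — 0 (Eve) has 0→5.
A2 = A1; e.g. 1 (Adam) can still go to 3. Fixed point.
Eve's attractor = {0, 5}; Adam avoids the target exactly from the complement.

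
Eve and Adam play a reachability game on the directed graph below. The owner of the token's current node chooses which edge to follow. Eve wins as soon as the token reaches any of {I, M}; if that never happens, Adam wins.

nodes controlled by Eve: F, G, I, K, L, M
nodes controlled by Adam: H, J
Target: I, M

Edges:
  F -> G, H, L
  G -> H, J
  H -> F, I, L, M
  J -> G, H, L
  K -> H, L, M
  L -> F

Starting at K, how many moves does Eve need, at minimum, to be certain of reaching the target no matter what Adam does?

1

A0 = {I, M}
A1: add {K} — K (Eve) has K→M.
A2 = A1; e.g. F (Eve) has no edge into A1. Fixed point.
K enters the attractor at level 1, so Eve can force the target in 1 move from there.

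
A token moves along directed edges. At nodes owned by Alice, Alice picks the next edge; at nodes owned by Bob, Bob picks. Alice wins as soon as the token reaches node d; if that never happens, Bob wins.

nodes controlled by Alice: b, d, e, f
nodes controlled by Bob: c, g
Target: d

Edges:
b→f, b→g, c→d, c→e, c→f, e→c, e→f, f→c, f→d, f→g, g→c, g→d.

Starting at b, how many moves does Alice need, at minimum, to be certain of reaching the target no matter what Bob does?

2

A0 = {d}
A1: add {f} — f (Alice) has f→d.
A2: add {b, e} — b (Alice) has b→f; e (Alice) has e→f.
b enters the attractor at level 2, so Alice can force the target in 2 moves from there.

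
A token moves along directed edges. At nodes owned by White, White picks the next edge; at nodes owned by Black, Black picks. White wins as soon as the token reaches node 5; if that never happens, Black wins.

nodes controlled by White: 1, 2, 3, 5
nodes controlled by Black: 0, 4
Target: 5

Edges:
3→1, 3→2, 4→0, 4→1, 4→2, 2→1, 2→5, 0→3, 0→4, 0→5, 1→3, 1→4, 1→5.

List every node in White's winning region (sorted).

1, 2, 3, 5

A0 = {5}
A1: add {1, 2} — 1 (White) has 1→5; 2 (White) has 2→5.
A2: add {3} — 3 (White) has 3→1.
A3 = A2; e.g. 0 (Black) can still go to 4. Fixed point.
White's winning region = {1, 2, 3, 5}.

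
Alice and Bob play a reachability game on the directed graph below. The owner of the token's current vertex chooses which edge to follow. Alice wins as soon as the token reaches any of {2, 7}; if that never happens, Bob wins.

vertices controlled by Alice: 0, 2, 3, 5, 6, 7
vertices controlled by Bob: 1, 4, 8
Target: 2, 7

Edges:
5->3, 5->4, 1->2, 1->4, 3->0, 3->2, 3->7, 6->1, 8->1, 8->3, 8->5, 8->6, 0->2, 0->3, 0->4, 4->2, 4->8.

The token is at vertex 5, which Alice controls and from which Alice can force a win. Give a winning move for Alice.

3

A0 = {2, 7}
A1: add {0, 3} — 0 (Alice) has 0→2; 3 (Alice) has 3→2.
A2: add {5} — 5 (Alice) has 5→3.
A3 = A2; e.g. 1 (Bob) can still go to 4. Fixed point.
From 5, successor 3 is in the attractor (rank 1); the other successor 4 is not.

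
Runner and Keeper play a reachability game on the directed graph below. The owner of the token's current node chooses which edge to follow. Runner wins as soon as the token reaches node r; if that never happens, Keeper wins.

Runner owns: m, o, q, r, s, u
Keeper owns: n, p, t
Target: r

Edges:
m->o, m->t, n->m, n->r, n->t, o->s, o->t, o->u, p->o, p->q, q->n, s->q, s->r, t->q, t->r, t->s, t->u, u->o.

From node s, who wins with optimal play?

Runner

A0 = {r}
A1: add {s} — s (Runner) has s→r.
s ∈ A1, so Runner can force the target.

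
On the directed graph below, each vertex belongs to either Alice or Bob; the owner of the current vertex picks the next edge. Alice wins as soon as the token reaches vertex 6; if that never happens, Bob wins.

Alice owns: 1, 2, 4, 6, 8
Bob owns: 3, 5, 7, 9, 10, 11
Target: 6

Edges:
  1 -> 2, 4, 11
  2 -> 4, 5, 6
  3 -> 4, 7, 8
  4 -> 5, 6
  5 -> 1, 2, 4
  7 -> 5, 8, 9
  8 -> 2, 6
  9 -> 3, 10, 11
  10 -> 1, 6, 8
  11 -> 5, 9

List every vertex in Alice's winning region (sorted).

A0 = {6}
A1: add {2, 4, 8} — 2 (Alice) has 2→6; 4 (Alice) has 4→6; 8 (Alice) has 8→6.
A2: add {1} — 1 (Alice) has 1→2.
A3: add {5, 10} — 5 (Bob): all of {1, 2, 4} already in; 10 (Bob): all of {1, 6, 8} already in.
A4 = A3; e.g. 3 (Bob) can still go to 7. Fixed point.
Alice's winning region = {1, 2, 4, 5, 6, 8, 10}.

1, 2, 4, 5, 6, 8, 10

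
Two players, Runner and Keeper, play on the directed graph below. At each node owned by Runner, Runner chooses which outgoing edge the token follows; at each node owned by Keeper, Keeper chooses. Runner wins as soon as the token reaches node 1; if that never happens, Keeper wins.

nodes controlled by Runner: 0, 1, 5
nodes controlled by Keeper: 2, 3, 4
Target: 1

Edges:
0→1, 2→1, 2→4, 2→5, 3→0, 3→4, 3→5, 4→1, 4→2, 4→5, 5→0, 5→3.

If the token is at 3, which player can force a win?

Keeper

A0 = {1}
A1: add {0} — 0 (Runner) has 0→1.
A2: add {5} — 5 (Runner) has 5→0.
A3 = A2; e.g. 2 (Keeper) can still go to 4. Fixed point.
3 never enters the attractor, so Keeper can avoid the target forever.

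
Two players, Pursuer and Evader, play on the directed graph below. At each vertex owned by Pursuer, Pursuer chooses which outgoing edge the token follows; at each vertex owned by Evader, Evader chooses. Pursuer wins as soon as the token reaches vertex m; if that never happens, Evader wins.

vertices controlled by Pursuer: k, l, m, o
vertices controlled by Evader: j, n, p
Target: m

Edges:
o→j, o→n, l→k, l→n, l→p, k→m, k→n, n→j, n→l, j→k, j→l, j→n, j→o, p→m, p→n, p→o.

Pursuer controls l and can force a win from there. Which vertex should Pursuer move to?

A0 = {m}
A1: add {k} — k (Pursuer) has k→m.
A2: add {l} — l (Pursuer) has l→k.
A3 = A2; e.g. j (Evader) can still go to n. Fixed point.
From l, successor k is in the attractor (rank 1); the other successors n, p are not.

k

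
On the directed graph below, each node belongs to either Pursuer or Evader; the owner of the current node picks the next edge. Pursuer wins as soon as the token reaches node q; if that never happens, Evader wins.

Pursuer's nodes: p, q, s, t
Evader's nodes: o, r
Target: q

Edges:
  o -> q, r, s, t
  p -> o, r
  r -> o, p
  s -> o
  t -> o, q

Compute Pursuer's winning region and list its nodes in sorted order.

A0 = {q}
A1: add {t} — t (Pursuer) has t→q.
A2 = A1; e.g. o (Evader) can still go to r. Fixed point.
Pursuer's winning region = {q, t}.

q, t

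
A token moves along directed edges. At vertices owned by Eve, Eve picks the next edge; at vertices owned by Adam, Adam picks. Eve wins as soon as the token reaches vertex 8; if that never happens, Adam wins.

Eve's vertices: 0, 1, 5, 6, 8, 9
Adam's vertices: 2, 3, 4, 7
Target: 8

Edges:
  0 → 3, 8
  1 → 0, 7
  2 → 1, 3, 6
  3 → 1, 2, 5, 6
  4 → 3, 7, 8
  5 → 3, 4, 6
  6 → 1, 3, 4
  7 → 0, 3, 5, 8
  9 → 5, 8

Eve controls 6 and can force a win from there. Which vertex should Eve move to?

1

A0 = {8}
A1: add {0, 9} — 0 (Eve) has 0→8; 9 (Eve) has 9→8.
A2: add {1} — 1 (Eve) has 1→0.
A3: add {6} — 6 (Eve) has 6→1.
A4: add {5} — 5 (Eve) has 5→6.
A5 = A4; e.g. 2 (Adam) can still go to 3. Fixed point.
From 6, successor 1 is in the attractor (rank 2); the other successors 3, 4 are not.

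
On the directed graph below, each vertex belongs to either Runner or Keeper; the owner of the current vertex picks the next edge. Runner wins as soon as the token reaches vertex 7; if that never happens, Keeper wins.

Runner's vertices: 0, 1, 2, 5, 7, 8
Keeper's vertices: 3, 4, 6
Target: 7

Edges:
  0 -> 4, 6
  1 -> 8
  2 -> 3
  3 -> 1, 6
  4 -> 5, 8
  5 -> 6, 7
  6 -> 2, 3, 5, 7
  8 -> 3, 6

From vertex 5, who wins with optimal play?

A0 = {7}
A1: add {5} — 5 (Runner) has 5→7.
A2 = A1; e.g. 0 (Runner) has no edge into A1. Fixed point.
5 ∈ A1, so Runner can force the target.

Runner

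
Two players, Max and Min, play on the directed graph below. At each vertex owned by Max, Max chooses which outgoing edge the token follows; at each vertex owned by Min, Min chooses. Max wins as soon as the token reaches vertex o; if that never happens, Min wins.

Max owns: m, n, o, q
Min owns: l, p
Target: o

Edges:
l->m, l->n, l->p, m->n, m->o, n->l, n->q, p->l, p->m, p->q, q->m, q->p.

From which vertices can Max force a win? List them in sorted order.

m, n, o, q

A0 = {o}
A1: add {m} — m (Max) has m→o.
A2: add {q} — q (Max) has q→m.
A3: add {n} — n (Max) has n→q.
A4 = A3; e.g. l (Min) can still go to p. Fixed point.
Max's winning region = {m, n, o, q}.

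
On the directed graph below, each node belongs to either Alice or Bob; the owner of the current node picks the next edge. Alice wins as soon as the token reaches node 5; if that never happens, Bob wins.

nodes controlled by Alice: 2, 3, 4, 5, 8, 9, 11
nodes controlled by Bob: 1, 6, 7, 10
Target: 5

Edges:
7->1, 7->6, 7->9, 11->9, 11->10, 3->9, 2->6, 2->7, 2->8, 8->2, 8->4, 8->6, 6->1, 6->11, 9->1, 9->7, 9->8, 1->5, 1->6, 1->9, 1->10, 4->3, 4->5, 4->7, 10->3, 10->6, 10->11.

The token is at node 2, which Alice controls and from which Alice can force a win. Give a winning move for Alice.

8

A0 = {5}
A1: add {4} — 4 (Alice) has 4→5.
A2: add {8} — 8 (Alice) has 8→4.
A3: add {2, 9} — 2 (Alice) has 2→8; 9 (Alice) has 9→8.
A4: add {3, 11} — 3 (Alice) has 3→9; 11 (Alice) has 11→9.
A5 = A4; e.g. 1 (Bob) can still go to 6. Fixed point.
From 2, successor 8 is in the attractor (rank 2); the other successors 6, 7 are not.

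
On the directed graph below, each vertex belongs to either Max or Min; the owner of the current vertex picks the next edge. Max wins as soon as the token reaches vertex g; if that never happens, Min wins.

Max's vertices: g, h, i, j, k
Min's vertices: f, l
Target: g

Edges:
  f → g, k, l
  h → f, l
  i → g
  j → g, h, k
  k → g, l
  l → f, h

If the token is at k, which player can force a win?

Max

A0 = {g}
A1: add {i, j, k} — i (Max) has i→g; j (Max) has j→g; k (Max) has k→g.
A2 = A1; e.g. f (Min) can still go to l. Fixed point.
k ∈ A1, so Max can force the target.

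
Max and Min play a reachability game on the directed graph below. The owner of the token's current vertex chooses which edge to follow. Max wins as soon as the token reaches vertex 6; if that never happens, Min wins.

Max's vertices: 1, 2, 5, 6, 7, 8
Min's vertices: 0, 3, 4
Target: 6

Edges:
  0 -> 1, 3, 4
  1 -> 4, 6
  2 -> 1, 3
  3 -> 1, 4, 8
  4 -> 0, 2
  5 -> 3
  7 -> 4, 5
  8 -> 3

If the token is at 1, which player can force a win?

Max

A0 = {6}
A1: add {1} — 1 (Max) has 1→6.
1 ∈ A1, so Max can force the target.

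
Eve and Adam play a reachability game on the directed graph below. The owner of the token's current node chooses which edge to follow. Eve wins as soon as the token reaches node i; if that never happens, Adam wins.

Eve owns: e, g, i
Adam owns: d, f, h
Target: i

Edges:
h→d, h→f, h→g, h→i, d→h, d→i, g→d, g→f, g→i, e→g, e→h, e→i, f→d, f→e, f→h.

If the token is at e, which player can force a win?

Eve

A0 = {i}
A1: add {e, g} — e (Eve) has e→i; g (Eve) has g→i.
A2 = A1; e.g. d (Adam) can still go to h. Fixed point.
e ∈ A1, so Eve can force the target.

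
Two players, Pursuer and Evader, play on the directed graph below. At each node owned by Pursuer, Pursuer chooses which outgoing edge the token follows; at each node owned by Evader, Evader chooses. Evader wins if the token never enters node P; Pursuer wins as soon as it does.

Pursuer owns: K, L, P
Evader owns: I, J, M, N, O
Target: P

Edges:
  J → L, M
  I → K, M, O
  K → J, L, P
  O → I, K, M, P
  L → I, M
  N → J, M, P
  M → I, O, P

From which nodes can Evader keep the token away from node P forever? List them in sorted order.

A0 = {P}
A1: add {K} — K (Pursuer) has K→P.
A2 = A1; e.g. I (Evader) can still go to M. Fixed point.
Pursuer's attractor = {K, P}; Evader avoids the target exactly from the complement.

I, J, L, M, N, O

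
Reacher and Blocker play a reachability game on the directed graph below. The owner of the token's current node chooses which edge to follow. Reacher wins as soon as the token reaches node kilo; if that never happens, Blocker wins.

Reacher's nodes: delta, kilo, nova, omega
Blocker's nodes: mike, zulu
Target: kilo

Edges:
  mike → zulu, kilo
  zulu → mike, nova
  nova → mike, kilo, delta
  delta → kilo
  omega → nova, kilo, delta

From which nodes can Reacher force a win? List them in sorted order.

delta, kilo, nova, omega

A0 = {kilo}
A1: add {delta, nova, omega} — nova (Reacher) has nova→kilo; delta (Reacher) has delta→kilo; omega (Reacher) has omega→kilo.
A2 = A1; e.g. mike (Blocker) can still go to zulu. Fixed point.
Reacher's winning region = {delta, kilo, nova, omega}.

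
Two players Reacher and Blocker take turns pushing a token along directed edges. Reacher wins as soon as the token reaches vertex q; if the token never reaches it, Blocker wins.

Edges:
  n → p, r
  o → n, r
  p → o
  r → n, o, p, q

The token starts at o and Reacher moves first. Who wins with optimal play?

Blocker

Track states (vertex, player-to-move).
A0 = {(q,Reacher), (q,Blocker)}
A1: add {(r,Reacher)}.
A2 = A1; e.g. (n,Reacher) stays out. (o,Reacher) never enters ⇒ Blocker avoids the target.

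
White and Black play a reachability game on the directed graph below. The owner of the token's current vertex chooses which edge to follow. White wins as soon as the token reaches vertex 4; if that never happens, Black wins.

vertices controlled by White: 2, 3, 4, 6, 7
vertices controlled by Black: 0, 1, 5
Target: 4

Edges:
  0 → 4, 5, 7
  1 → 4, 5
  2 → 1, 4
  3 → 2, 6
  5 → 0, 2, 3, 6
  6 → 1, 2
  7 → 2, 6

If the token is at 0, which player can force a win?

Black

A0 = {4}
A1: add {2} — 2 (White) has 2→4.
A2: add {3, 6, 7} — 3 (White) has 3→2; 6 (White) has 6→2; 7 (White) has 7→2.
A3 = A2; e.g. 0 (Black) can still go to 5. Fixed point.
0 never enters the attractor, so Black can avoid the target forever.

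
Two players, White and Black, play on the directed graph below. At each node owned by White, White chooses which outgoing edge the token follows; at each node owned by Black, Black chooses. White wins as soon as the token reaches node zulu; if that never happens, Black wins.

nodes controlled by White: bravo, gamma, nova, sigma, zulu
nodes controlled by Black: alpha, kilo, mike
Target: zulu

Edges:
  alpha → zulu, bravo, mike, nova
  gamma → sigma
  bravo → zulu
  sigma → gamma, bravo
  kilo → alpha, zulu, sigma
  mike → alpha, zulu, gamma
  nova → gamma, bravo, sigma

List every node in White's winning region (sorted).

bravo, gamma, nova, sigma, zulu

A0 = {zulu}
A1: add {bravo} — bravo (White) has bravo→zulu.
A2: add {nova, sigma} — sigma (White) has sigma→bravo; nova (White) has nova→bravo.
A3: add {gamma} — gamma (White) has gamma→sigma.
A4 = A3; e.g. alpha (Black) can still go to mike. Fixed point.
White's winning region = {bravo, gamma, nova, sigma, zulu}.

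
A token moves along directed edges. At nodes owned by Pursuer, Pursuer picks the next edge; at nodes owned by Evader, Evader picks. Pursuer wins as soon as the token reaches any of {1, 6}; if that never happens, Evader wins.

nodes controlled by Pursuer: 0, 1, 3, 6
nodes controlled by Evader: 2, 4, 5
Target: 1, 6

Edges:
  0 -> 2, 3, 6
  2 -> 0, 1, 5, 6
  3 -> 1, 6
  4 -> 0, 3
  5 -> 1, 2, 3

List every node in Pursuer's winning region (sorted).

0, 1, 3, 4, 6

A0 = {1, 6}
A1: add {0, 3} — 0 (Pursuer) has 0→6; 3 (Pursuer) has 3→1.
A2: add {4} — 4 (Evader): all of {0, 3} already in.
A3 = A2; e.g. 2 (Evader) can still go to 5. Fixed point.
Pursuer's winning region = {0, 1, 3, 4, 6}.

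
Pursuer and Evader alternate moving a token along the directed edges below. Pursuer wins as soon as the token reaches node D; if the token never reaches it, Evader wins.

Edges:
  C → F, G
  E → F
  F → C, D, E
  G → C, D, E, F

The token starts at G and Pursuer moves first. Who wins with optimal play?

Track states (vertex, player-to-move).
A0 = {(D,Pursuer), (D,Evader)}
A1: add {(F,Pursuer), (G,Pursuer)}.
(G,Pursuer) ∈ A1 ⇒ Pursuer forces the target.

Pursuer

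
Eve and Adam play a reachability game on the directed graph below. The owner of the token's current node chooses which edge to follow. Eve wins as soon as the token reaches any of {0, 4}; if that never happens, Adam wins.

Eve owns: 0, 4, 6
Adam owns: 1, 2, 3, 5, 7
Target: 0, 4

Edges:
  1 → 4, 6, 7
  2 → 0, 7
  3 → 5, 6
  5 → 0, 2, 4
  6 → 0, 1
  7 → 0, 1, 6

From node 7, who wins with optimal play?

A0 = {0, 4}
A1: add {6} — 6 (Eve) has 6→0.
A2 = A1; e.g. 1 (Adam) can still go to 7. Fixed point.
7 never enters the attractor, so Adam can avoid the target forever.

Adam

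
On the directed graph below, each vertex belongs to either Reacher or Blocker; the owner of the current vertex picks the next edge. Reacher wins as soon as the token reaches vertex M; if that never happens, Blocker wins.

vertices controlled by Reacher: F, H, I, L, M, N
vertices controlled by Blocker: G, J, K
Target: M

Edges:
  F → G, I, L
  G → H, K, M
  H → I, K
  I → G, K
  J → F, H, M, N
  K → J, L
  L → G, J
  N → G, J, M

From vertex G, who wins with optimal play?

A0 = {M}
A1: add {N} — N (Reacher) has N→M.
A2 = A1; e.g. F (Reacher) has no edge into A1. Fixed point.
G never enters the attractor, so Blocker can avoid the target forever.

Blocker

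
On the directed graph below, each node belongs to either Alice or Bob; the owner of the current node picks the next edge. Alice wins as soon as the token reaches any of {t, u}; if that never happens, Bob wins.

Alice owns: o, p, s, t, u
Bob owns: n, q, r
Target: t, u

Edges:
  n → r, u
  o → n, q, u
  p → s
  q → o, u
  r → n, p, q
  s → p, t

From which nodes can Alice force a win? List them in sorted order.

A0 = {t, u}
A1: add {o, s} — o (Alice) has o→u; s (Alice) has s→t.
A2: add {p, q} — p (Alice) has p→s; q (Bob): all of {o, u} already in.
A3 = A2; e.g. n (Bob) can still go to r. Fixed point.
Alice's winning region = {o, p, q, s, t, u}.

o, p, q, s, t, u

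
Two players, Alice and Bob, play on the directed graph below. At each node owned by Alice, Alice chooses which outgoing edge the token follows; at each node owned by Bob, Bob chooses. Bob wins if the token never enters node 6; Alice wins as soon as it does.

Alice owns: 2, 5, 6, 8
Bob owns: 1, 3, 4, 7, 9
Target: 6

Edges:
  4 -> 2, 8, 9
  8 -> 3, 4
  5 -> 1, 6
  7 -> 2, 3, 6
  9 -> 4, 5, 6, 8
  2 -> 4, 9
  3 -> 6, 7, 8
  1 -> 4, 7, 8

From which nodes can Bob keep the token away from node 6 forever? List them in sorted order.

1, 2, 3, 4, 7, 8, 9

A0 = {6}
A1: add {5} — 5 (Alice) has 5→6.
A2 = A1; e.g. 1 (Bob) can still go to 4. Fixed point.
Alice's attractor = {5, 6}; Bob avoids the target exactly from the complement.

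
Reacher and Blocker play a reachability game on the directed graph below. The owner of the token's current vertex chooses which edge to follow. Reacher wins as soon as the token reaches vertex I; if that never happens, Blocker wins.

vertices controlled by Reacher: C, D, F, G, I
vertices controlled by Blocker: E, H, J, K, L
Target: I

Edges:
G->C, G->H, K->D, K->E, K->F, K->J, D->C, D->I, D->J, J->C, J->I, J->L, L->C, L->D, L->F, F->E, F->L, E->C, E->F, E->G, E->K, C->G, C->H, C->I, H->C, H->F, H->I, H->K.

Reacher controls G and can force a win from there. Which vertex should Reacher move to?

A0 = {I}
A1: add {C, D} — C (Reacher) has C→I; D (Reacher) has D→I.
A2: add {G} — G (Reacher) has G→C.
A3 = A2; e.g. E (Blocker) can still go to F. Fixed point.
From G, successor C is in the attractor (rank 1); the other successor H is not.

C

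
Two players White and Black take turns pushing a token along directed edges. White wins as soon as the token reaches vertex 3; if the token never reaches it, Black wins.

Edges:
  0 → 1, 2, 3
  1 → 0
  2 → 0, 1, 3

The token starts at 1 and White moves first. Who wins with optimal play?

Track states (vertex, player-to-move).
A0 = {(3,White), (3,Black)}
A1: add {(0,White), (2,White)}.
A2: add {(1,Black)}.
A3 = A2; e.g. (0,Black) stays out. (1,White) never enters ⇒ Black avoids the target.

Black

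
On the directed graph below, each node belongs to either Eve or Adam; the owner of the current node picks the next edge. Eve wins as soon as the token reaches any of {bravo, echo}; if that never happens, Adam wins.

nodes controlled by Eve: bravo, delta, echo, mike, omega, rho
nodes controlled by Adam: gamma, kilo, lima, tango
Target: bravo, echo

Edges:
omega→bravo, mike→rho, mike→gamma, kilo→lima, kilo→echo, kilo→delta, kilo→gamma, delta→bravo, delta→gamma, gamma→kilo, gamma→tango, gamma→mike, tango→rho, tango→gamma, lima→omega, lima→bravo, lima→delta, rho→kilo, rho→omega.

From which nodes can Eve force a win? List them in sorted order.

A0 = {bravo, echo}
A1: add {delta, omega} — omega (Eve) has omega→bravo; delta (Eve) has delta→bravo.
A2: add {lima, rho} — lima (Adam): all of {omega, bravo, delta} already in; rho (Eve) has rho→omega.
A3: add {mike} — mike (Eve) has mike→rho.
A4 = A3; e.g. kilo (Adam) can still go to gamma. Fixed point.
Eve's winning region = {bravo, delta, echo, lima, mike, omega, rho}.

bravo, delta, echo, lima, mike, omega, rho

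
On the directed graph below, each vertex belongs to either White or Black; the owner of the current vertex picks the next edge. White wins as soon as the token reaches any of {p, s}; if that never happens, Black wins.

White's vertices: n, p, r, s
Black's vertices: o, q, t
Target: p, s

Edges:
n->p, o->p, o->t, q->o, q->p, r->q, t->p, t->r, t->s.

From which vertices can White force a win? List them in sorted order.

n, p, s

A0 = {p, s}
A1: add {n} — n (White) has n→p.
A2 = A1; e.g. o (Black) can still go to t. Fixed point.
White's winning region = {n, p, s}.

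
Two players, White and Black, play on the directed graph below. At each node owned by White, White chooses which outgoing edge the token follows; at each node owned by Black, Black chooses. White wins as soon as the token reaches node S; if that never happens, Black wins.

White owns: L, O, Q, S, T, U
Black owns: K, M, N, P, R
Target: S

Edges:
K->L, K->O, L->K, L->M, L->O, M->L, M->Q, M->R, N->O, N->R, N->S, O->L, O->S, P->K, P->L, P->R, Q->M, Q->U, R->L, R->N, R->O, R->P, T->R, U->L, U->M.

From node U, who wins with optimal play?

A0 = {S}
A1: add {O} — O (White) has O→S.
A2: add {L} — L (White) has L→O.
A3: add {K, U} — K (Black): all of {L, O} already in; U (White) has U→L.
U ∈ A3, so White can force the target.

White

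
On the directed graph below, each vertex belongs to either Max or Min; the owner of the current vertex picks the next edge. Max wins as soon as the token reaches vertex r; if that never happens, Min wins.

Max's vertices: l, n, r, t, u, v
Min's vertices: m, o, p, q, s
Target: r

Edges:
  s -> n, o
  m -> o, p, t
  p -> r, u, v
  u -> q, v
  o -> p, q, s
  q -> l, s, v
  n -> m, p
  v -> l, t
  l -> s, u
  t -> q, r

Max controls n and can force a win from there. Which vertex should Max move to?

p

A0 = {r}
A1: add {t} — t (Max) has t→r.
A2: add {v} — v (Max) has v→t.
A3: add {u} — u (Max) has u→v.
A4: add {l, p} — l (Max) has l→u; p (Min): all of {r, u, v} already in.
A5: add {n} — n (Max) has n→p.
A6 = A5; e.g. m (Min) can still go to o. Fixed point.
From n, successor p is in the attractor (rank 4); the other successor m is not.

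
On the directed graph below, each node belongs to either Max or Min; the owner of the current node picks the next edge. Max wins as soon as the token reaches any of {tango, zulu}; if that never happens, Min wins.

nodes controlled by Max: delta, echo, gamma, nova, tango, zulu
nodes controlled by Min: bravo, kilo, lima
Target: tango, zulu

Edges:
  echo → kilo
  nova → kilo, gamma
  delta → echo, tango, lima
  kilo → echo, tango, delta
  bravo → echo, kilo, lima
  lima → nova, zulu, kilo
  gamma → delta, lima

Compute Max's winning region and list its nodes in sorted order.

A0 = {tango, zulu}
A1: add {delta} — delta (Max) has delta→tango.
A2: add {gamma} — gamma (Max) has gamma→delta.
A3: add {nova} — nova (Max) has nova→gamma.
A4 = A3; e.g. echo (Max) has no edge into A3. Fixed point.
Max's winning region = {delta, gamma, nova, tango, zulu}.

delta, gamma, nova, tango, zulu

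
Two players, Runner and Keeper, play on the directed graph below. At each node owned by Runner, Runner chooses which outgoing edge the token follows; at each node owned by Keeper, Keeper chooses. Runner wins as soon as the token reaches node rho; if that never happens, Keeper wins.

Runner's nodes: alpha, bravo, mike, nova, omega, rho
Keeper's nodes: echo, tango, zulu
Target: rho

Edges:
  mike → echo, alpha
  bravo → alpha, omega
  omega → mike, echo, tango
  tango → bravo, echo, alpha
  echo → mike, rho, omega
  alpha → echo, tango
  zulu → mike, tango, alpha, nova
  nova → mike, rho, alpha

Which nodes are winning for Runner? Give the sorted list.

nova, rho

A0 = {rho}
A1: add {nova} — nova (Runner) has nova→rho.
A2 = A1; e.g. bravo (Runner) has no edge into A1. Fixed point.
Runner's winning region = {nova, rho}.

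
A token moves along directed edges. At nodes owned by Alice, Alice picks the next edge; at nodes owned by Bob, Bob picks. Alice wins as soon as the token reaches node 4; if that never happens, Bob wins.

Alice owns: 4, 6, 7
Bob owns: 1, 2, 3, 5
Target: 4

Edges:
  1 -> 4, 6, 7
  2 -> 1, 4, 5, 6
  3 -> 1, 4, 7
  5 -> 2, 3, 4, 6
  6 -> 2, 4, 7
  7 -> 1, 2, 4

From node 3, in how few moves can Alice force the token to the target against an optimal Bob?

A0 = {4}
A1: add {6, 7} — 6 (Alice) has 6→4; 7 (Alice) has 7→4.
A2: add {1} — 1 (Bob): all of {4, 6, 7} already in.
A3: add {3} — 3 (Bob): all of {1, 4, 7} already in.
A4 = A3; e.g. 2 (Bob) can still go to 5. Fixed point.
3 enters the attractor at level 3, so Alice can force the target in 3 moves from there.

3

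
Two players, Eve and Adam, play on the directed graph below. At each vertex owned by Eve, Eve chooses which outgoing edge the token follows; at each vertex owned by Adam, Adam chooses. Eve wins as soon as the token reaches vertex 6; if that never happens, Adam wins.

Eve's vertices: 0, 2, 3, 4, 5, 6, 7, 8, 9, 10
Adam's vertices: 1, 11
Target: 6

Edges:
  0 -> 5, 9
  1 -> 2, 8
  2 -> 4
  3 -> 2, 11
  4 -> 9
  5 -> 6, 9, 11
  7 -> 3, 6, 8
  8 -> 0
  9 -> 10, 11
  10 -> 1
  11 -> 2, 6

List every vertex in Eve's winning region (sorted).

A0 = {6}
A1: add {5, 7} — 5 (Eve) has 5→6; 7 (Eve) has 7→6.
A2: add {0} — 0 (Eve) has 0→5.
A3: add {8} — 8 (Eve) has 8→0.
A4 = A3; e.g. 1 (Adam) can still go to 2. Fixed point.
Eve's winning region = {0, 5, 6, 7, 8}.

0, 5, 6, 7, 8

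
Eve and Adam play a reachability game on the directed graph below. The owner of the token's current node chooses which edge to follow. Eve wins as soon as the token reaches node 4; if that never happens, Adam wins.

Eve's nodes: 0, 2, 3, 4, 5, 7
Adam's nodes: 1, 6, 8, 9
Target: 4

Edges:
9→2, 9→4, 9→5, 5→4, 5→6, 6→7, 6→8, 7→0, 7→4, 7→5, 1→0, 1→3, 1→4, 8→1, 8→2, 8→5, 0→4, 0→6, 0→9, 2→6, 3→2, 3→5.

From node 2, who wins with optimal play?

Adam

A0 = {4}
A1: add {0, 5, 7} — 0 (Eve) has 0→4; 5 (Eve) has 5→4; 7 (Eve) has 7→4.
A2: add {3} — 3 (Eve) has 3→5.
A3: add {1} — 1 (Adam): all of {0, 3, 4} already in.
A4 = A3; e.g. 2 (Eve) has no edge into A3. Fixed point.
2 never enters the attractor, so Adam can avoid the target forever.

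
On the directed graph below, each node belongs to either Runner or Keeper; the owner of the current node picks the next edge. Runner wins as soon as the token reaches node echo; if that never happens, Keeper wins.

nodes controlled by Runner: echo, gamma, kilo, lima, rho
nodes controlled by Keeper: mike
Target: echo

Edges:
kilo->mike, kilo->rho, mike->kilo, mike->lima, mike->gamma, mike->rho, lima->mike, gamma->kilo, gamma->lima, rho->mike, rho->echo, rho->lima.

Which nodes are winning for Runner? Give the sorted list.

A0 = {echo}
A1: add {rho} — rho (Runner) has rho→echo.
A2: add {kilo} — kilo (Runner) has kilo→rho.
A3: add {gamma} — gamma (Runner) has gamma→kilo.
A4 = A3; e.g. mike (Keeper) can still go to lima. Fixed point.
Runner's winning region = {echo, gamma, kilo, rho}.

echo, gamma, kilo, rho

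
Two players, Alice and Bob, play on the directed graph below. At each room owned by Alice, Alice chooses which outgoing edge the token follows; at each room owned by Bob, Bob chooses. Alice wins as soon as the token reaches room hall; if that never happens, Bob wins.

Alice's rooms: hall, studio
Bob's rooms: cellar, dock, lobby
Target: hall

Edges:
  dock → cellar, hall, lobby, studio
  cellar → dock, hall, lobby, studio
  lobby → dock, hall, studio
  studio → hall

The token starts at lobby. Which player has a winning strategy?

A0 = {hall}
A1: add {studio} — studio (Alice) has studio→hall.
A2 = A1; e.g. dock (Bob) can still go to cellar. Fixed point.
lobby never enters the attractor, so Bob can avoid the target forever.

Bob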